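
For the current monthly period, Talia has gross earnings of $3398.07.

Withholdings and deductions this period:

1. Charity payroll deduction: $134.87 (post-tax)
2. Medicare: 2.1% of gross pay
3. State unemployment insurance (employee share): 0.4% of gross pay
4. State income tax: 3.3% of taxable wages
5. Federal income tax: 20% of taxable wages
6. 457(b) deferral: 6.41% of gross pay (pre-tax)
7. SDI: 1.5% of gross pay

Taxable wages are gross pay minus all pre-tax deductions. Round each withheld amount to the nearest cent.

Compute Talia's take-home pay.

457(b) deferral: $3398.07 × 0.0641 = $217.82
Taxable wages = $3398.07 − $217.82 = $3180.25
State income tax: $3180.25 × 0.033 = $104.95
Federal income tax: $3180.25 × 0.2 = $636.05
Medicare: $3398.07 × 0.021 = $71.36
State unemployment insurance (employee share): $3398.07 × 0.004 = $13.59
SDI: $3398.07 × 0.015 = $50.97
Charity payroll deduction: $134.87
Total deductions = $217.82 + $104.95 + $636.05 + $71.36 + $13.59 + $50.97 + $134.87 = $1229.61
Net pay = $3398.07 − $1229.61 = $2168.46

$2168.46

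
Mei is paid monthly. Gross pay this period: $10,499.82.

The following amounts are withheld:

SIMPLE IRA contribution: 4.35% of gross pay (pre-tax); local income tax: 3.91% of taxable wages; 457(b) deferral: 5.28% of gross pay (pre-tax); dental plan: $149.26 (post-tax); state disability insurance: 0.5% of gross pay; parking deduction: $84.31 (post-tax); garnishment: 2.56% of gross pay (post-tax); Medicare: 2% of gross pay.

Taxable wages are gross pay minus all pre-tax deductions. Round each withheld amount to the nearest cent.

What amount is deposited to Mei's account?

SIMPLE IRA contribution: $10,499.82 × 0.0435 = $456.74
457(b) deferral: $10,499.82 × 0.0528 = $554.39
Pre-tax total = $456.74 + $554.39 = $1,011.13
Taxable wages = $10,499.82 − $1,011.13 = $9,488.69
Local income tax: $9,488.69 × 0.0391 = $371.01
Medicare: $10,499.82 × 0.02 = $210.00
State disability insurance: $10,499.82 × 0.005 = $52.50
Dental plan: $149.26
Garnishment: $10,499.82 × 0.0256 = $268.80
Parking deduction: $84.31
Total deductions = $456.74 + $554.39 + $371.01 + $210.00 + $52.50 + $149.26 + $268.80 + $84.31 = $2,147.01
Net pay = $10,499.82 − $2,147.01 = $8,352.81

$8,352.81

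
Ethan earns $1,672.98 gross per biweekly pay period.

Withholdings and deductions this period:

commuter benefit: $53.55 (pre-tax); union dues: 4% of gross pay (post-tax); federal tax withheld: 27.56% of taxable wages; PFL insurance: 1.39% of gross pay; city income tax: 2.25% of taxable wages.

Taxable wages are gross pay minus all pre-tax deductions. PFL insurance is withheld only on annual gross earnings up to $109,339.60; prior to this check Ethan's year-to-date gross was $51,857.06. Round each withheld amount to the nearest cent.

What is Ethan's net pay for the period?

$1,046.51

Commuter benefit: $53.55
Taxable wages = $1,672.98 − $53.55 = $1,619.43
City income tax: $1,619.43 × 0.0225 = $36.44
Federal tax withheld: $1,619.43 × 0.2756 = $446.31
PFL insurance: cap not yet reached, full $1,672.98 is subject → $1,672.98 × 0.0139 = $23.25
Union dues: $1,672.98 × 0.04 = $66.92
Total deductions = $53.55 + $36.44 + $446.31 + $23.25 + $66.92 = $626.47
Net pay = $1,672.98 − $626.47 = $1,046.51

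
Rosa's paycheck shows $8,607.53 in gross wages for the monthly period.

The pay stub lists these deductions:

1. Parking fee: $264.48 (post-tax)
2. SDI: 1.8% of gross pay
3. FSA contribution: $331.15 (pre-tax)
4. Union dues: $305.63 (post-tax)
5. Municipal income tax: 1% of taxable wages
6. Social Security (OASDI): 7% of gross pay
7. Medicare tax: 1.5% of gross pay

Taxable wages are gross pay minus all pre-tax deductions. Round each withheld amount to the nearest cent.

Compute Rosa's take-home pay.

$6,736.93

FSA contribution: $331.15
Taxable wages = $8,607.53 − $331.15 = $8,276.38
Municipal income tax: $8,276.38 × 0.01 = $82.76
Social Security (OASDI): $8,607.53 × 0.07 = $602.53
SDI: $8,607.53 × 0.018 = $154.94
Medicare tax: $8,607.53 × 0.015 = $129.11
Parking fee: $264.48
Union dues: $305.63
Total deductions = $331.15 + $82.76 + $602.53 + $154.94 + $129.11 + $264.48 + $305.63 = $1,870.60
Net pay = $8,607.53 − $1,870.60 = $6,736.93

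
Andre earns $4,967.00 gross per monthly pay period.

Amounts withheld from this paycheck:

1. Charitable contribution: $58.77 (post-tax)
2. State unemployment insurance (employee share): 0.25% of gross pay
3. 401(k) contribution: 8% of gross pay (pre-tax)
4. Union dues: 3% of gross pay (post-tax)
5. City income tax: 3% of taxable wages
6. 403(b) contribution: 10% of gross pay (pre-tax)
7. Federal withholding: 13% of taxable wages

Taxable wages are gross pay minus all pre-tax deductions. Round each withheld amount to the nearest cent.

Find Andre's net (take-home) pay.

401(k) contribution: $4,967.00 × 0.08 = $397.36
403(b) contribution: $4,967.00 × 0.1 = $496.70
Pre-tax total = $397.36 + $496.70 = $894.06
Taxable wages = $4,967.00 − $894.06 = $4,072.94
City income tax: $4,072.94 × 0.03 = $122.19
Federal withholding: $4,072.94 × 0.13 = $529.48
State unemployment insurance (employee share): $4,967.00 × 0.0025 = $12.42
Union dues: $4,967.00 × 0.03 = $149.01
Charitable contribution: $58.77
Total deductions = $397.36 + $496.70 + $122.19 + $529.48 + $12.42 + $149.01 + $58.77 = $1,765.93
Net pay = $4,967.00 − $1,765.93 = $3,201.07

$3,201.07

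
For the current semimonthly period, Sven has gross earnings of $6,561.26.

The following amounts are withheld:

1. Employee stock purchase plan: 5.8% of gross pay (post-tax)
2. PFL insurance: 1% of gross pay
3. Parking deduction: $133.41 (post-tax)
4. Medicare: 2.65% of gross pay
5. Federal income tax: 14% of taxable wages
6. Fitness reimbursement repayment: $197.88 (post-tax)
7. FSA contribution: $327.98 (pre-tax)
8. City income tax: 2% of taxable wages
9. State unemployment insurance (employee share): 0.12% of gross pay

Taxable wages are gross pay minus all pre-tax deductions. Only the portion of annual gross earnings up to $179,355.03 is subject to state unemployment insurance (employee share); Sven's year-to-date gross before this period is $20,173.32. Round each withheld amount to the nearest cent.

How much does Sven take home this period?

$4,276.76

FSA contribution: $327.98
Taxable wages = $6,561.26 − $327.98 = $6,233.28
City income tax: $6,233.28 × 0.02 = $124.67
Federal income tax: $6,233.28 × 0.14 = $872.66
Medicare: $6,561.26 × 0.0265 = $173.87
PFL insurance: $6,561.26 × 0.01 = $65.61
State unemployment insurance (employee share): cap not yet reached, full $6,561.26 is subject → $6,561.26 × 0.0012 = $7.87
Fitness reimbursement repayment: $197.88
Employee stock purchase plan: $6,561.26 × 0.058 = $380.55
Parking deduction: $133.41
Total deductions = $327.98 + $124.67 + $872.66 + $173.87 + $65.61 + $7.87 + $197.88 + $380.55 + $133.41 = $2,284.50
Net pay = $6,561.26 − $2,284.50 = $4,276.76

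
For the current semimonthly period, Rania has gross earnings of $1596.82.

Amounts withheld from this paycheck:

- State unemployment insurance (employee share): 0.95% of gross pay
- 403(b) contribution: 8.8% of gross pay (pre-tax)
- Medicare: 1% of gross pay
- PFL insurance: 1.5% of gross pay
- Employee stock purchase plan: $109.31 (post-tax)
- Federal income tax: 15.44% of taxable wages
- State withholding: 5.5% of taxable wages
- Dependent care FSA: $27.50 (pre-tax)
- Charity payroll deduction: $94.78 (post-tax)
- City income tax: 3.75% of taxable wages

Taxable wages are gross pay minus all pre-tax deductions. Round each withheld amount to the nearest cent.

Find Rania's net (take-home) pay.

403(b) contribution: $1596.82 × 0.088 = $140.52
Dependent care FSA: $27.50
Pre-tax total = $140.52 + $27.50 = $168.02
Taxable wages = $1596.82 − $168.02 = $1428.80
Federal income tax: $1428.80 × 0.1544 = $220.61
City income tax: $1428.80 × 0.0375 = $53.58
State withholding: $1428.80 × 0.055 = $78.58
State unemployment insurance (employee share): $1596.82 × 0.0095 = $15.17
PFL insurance: $1596.82 × 0.015 = $23.95
Medicare: $1596.82 × 0.01 = $15.97
Employee stock purchase plan: $109.31
Charity payroll deduction: $94.78
Total deductions = $140.52 + $27.50 + $220.61 + $53.58 + $78.58 + $15.17 + $23.95 + $15.97 + $109.31 + $94.78 = $779.97
Net pay = $1596.82 − $779.97 = $816.85

$816.85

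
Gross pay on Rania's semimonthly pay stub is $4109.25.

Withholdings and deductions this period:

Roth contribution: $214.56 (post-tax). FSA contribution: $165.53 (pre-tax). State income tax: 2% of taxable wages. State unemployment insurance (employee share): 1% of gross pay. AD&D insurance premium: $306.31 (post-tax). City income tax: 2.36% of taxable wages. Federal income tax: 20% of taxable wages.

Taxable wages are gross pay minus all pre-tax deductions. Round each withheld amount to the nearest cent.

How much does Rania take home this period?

$2421.08

FSA contribution: $165.53
Taxable wages = $4109.25 − $165.53 = $3943.72
Federal income tax: $3943.72 × 0.2 = $788.74
City income tax: $3943.72 × 0.0236 = $93.07
State income tax: $3943.72 × 0.02 = $78.87
State unemployment insurance (employee share): $4109.25 × 0.01 = $41.09
AD&D insurance premium: $306.31
Roth contribution: $214.56
Total deductions = $165.53 + $788.74 + $93.07 + $78.87 + $41.09 + $306.31 + $214.56 = $1688.17
Net pay = $4109.25 − $1688.17 = $2421.08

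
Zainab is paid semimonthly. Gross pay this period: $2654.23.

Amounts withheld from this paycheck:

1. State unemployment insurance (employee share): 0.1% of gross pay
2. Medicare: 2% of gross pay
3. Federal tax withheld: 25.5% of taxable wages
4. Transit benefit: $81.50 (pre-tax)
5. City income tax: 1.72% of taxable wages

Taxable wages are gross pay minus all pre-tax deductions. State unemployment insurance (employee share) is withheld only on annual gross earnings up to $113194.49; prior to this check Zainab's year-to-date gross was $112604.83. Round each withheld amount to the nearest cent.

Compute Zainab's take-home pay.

Transit benefit: $81.50
Taxable wages = $2654.23 − $81.50 = $2572.73
Federal tax withheld: $2572.73 × 0.255 = $656.05
City income tax: $2572.73 × 0.0172 = $44.25
State unemployment insurance (employee share): only $113194.49 − $112604.83 = $589.66 of this check is subject → $589.66 × 0.001 = $0.59
Medicare: $2654.23 × 0.02 = $53.08
Total deductions = $81.50 + $656.05 + $44.25 + $0.59 + $53.08 = $835.47
Net pay = $2654.23 − $835.47 = $1818.76

$1818.76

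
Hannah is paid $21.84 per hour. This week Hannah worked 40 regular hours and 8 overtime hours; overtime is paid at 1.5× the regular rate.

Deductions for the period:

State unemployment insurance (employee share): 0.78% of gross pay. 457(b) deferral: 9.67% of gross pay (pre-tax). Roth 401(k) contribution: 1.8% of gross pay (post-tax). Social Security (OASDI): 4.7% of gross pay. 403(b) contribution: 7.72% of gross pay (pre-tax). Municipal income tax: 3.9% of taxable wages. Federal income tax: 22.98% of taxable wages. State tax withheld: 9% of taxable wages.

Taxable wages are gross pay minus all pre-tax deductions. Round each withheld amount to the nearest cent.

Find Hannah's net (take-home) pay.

$518.88

Regular pay: 40 × $21.84 = $873.60
Overtime pay: 8 × $21.84 × 1.5 = $262.08
Gross pay = $873.60 + $262.08 = $1,135.68
403(b) contribution: $1,135.68 × 0.0772 = $87.67
457(b) deferral: $1,135.68 × 0.0967 = $109.82
Pre-tax total = $87.67 + $109.82 = $197.49
Taxable wages = $1,135.68 − $197.49 = $938.19
State tax withheld: $938.19 × 0.09 = $84.44
Federal income tax: $938.19 × 0.2298 = $215.60
Municipal income tax: $938.19 × 0.039 = $36.59
State unemployment insurance (employee share): $1,135.68 × 0.0078 = $8.86
Social Security (OASDI): $1,135.68 × 0.047 = $53.38
Roth 401(k) contribution: $1,135.68 × 0.018 = $20.44
Total deductions = $87.67 + $109.82 + $84.44 + $215.60 + $36.59 + $8.86 + $53.38 + $20.44 = $616.80
Net pay = $1,135.68 − $616.80 = $518.88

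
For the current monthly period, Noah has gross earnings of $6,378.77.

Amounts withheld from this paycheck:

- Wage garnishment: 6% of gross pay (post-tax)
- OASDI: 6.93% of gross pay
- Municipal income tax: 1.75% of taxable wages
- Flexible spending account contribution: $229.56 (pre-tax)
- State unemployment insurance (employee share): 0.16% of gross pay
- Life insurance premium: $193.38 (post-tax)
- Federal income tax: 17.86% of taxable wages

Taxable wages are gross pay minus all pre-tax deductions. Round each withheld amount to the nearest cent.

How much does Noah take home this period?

Flexible spending account contribution: $229.56
Taxable wages = $6,378.77 − $229.56 = $6,149.21
Municipal income tax: $6,149.21 × 0.0175 = $107.61
Federal income tax: $6,149.21 × 0.1786 = $1,098.25
State unemployment insurance (employee share): $6,378.77 × 0.0016 = $10.21
OASDI: $6,378.77 × 0.0693 = $442.05
Life insurance premium: $193.38
Wage garnishment: $6,378.77 × 0.06 = $382.73
Total deductions = $229.56 + $107.61 + $1,098.25 + $10.21 + $442.05 + $193.38 + $382.73 = $2,463.79
Net pay = $6,378.77 − $2,463.79 = $3,914.98

$3,914.98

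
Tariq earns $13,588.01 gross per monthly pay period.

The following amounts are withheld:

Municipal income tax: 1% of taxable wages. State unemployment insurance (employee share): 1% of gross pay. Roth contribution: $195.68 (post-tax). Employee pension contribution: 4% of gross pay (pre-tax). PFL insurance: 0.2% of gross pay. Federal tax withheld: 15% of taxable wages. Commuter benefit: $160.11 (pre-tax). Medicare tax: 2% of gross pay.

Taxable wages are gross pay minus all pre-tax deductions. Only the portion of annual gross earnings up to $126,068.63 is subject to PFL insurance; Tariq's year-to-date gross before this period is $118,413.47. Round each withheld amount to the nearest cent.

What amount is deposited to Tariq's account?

$10,204.25

Employee pension contribution: $13,588.01 × 0.04 = $543.52
Commuter benefit: $160.11
Pre-tax total = $543.52 + $160.11 = $703.63
Taxable wages = $13,588.01 − $703.63 = $12,884.38
Municipal income tax: $12,884.38 × 0.01 = $128.84
Federal tax withheld: $12,884.38 × 0.15 = $1,932.66
Medicare tax: $13,588.01 × 0.02 = $271.76
State unemployment insurance (employee share): $13,588.01 × 0.01 = $135.88
PFL insurance: only $126,068.63 − $118,413.47 = $7,655.16 of this check is subject → $7,655.16 × 0.002 = $15.31
Roth contribution: $195.68
Total deductions = $543.52 + $160.11 + $128.84 + $1,932.66 + $271.76 + $135.88 + $15.31 + $195.68 = $3,383.76
Net pay = $13,588.01 − $3,383.76 = $10,204.25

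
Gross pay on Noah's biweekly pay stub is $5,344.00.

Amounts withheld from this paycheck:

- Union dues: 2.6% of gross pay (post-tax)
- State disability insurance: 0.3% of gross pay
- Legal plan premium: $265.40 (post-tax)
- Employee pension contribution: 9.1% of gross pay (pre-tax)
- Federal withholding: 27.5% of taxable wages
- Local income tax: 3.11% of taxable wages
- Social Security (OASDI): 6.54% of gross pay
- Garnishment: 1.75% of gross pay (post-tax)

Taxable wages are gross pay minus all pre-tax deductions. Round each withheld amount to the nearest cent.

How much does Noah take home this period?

Employee pension contribution: $5,344.00 × 0.091 = $486.30
Taxable wages = $5,344.00 − $486.30 = $4,857.70
Local income tax: $4,857.70 × 0.0311 = $151.07
Federal withholding: $4,857.70 × 0.275 = $1,335.87
State disability insurance: $5,344.00 × 0.003 = $16.03
Social Security (OASDI): $5,344.00 × 0.0654 = $349.50
Legal plan premium: $265.40
Union dues: $5,344.00 × 0.026 = $138.94
Garnishment: $5,344.00 × 0.0175 = $93.52
Total deductions = $486.30 + $151.07 + $1,335.87 + $16.03 + $349.50 + $265.40 + $138.94 + $93.52 = $2,836.63
Net pay = $5,344.00 − $2,836.63 = $2,507.37

$2,507.37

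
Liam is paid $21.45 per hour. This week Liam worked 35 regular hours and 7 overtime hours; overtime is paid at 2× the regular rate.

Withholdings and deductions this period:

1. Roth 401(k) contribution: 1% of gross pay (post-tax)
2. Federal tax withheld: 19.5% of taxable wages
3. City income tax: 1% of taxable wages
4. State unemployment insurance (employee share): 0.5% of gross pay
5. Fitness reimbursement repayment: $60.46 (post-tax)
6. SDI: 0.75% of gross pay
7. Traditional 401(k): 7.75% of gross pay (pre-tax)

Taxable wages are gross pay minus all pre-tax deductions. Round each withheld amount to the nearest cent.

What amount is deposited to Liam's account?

$686.71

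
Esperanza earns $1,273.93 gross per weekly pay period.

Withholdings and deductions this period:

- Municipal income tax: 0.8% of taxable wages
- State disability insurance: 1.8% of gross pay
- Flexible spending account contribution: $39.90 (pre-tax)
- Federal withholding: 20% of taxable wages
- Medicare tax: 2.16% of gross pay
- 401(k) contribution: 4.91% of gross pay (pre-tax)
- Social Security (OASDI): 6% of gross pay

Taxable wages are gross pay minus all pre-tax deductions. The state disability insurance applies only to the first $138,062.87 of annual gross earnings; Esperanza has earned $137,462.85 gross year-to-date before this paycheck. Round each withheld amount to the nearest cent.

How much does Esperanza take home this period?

$813.05

Flexible spending account contribution: $39.90
401(k) contribution: $1,273.93 × 0.0491 = $62.55
Pre-tax total = $39.90 + $62.55 = $102.45
Taxable wages = $1,273.93 − $102.45 = $1,171.48
Federal withholding: $1,171.48 × 0.2 = $234.30
Municipal income tax: $1,171.48 × 0.008 = $9.37
State disability insurance: only $138,062.87 − $137,462.85 = $600.02 of this check is subject → $600.02 × 0.018 = $10.80
Social Security (OASDI): $1,273.93 × 0.06 = $76.44
Medicare tax: $1,273.93 × 0.0216 = $27.52
Total deductions = $39.90 + $62.55 + $234.30 + $9.37 + $10.80 + $76.44 + $27.52 = $460.88
Net pay = $1,273.93 − $460.88 = $813.05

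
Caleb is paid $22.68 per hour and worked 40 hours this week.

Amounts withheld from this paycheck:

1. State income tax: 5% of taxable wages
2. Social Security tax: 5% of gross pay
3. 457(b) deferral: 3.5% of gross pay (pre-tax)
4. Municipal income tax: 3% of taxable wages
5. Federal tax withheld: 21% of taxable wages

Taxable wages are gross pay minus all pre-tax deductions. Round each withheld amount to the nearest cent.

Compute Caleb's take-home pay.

$576.22

Gross pay: 40 × $22.68 = $907.20
457(b) deferral: $907.20 × 0.035 = $31.75
Taxable wages = $907.20 − $31.75 = $875.45
Federal tax withheld: $875.45 × 0.21 = $183.84
State income tax: $875.45 × 0.05 = $43.77
Municipal income tax: $875.45 × 0.03 = $26.26
Social Security tax: $907.20 × 0.05 = $45.36
Total deductions = $31.75 + $183.84 + $43.77 + $26.26 + $45.36 = $330.98
Net pay = $907.20 − $330.98 = $576.22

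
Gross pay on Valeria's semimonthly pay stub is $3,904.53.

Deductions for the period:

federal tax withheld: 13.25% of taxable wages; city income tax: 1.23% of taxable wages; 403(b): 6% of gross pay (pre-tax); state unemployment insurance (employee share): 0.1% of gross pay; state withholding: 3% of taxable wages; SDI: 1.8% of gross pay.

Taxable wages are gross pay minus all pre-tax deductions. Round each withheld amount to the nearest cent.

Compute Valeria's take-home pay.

403(b): $3,904.53 × 0.06 = $234.27
Taxable wages = $3,904.53 − $234.27 = $3,670.26
City income tax: $3,670.26 × 0.0123 = $45.14
Federal tax withheld: $3,670.26 × 0.1325 = $486.31
State withholding: $3,670.26 × 0.03 = $110.11
State unemployment insurance (employee share): $3,904.53 × 0.001 = $3.90
SDI: $3,904.53 × 0.018 = $70.28
Total deductions = $234.27 + $45.14 + $486.31 + $110.11 + $3.90 + $70.28 = $950.01
Net pay = $3,904.53 − $950.01 = $2,954.52

$2,954.52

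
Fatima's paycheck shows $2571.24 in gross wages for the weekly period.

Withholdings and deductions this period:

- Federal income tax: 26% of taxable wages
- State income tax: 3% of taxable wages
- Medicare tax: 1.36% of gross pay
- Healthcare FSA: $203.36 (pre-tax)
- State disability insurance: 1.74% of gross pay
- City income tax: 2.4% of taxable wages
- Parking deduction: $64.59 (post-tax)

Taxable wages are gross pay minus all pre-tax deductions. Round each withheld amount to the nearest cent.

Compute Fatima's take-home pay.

$1480.06

Healthcare FSA: $203.36
Taxable wages = $2571.24 − $203.36 = $2367.88
State income tax: $2367.88 × 0.03 = $71.04
City income tax: $2367.88 × 0.024 = $56.83
Federal income tax: $2367.88 × 0.26 = $615.65
State disability insurance: $2571.24 × 0.0174 = $44.74
Medicare tax: $2571.24 × 0.0136 = $34.97
Parking deduction: $64.59
Total deductions = $203.36 + $71.04 + $56.83 + $615.65 + $44.74 + $34.97 + $64.59 = $1091.18
Net pay = $2571.24 − $1091.18 = $1480.06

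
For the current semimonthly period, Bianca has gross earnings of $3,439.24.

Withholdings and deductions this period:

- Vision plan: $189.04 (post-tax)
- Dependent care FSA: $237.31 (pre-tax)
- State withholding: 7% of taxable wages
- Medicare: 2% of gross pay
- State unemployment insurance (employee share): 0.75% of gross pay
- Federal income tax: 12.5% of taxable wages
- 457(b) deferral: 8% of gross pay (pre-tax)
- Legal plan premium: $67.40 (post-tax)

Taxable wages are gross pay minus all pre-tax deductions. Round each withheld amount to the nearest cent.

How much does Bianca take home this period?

$2,005.05

Dependent care FSA: $237.31
457(b) deferral: $3,439.24 × 0.08 = $275.14
Pre-tax total = $237.31 + $275.14 = $512.45
Taxable wages = $3,439.24 − $512.45 = $2,926.79
State withholding: $2,926.79 × 0.07 = $204.88
Federal income tax: $2,926.79 × 0.125 = $365.85
Medicare: $3,439.24 × 0.02 = $68.78
State unemployment insurance (employee share): $3,439.24 × 0.0075 = $25.79
Legal plan premium: $67.40
Vision plan: $189.04
Total deductions = $237.31 + $275.14 + $204.88 + $365.85 + $68.78 + $25.79 + $67.40 + $189.04 = $1,434.19
Net pay = $3,439.24 − $1,434.19 = $2,005.05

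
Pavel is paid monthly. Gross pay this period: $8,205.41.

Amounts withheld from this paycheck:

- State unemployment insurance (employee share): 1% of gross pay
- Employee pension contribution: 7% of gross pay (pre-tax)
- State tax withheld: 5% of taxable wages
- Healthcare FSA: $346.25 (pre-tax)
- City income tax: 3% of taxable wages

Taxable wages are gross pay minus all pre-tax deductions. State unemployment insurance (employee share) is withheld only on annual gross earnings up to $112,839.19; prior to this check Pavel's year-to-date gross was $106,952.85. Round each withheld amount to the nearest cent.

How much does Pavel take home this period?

Healthcare FSA: $346.25
Employee pension contribution: $8,205.41 × 0.07 = $574.38
Pre-tax total = $346.25 + $574.38 = $920.63
Taxable wages = $8,205.41 − $920.63 = $7,284.78
City income tax: $7,284.78 × 0.03 = $218.54
State tax withheld: $7,284.78 × 0.05 = $364.24
State unemployment insurance (employee share): only $112,839.19 − $106,952.85 = $5,886.34 of this check is subject → $5,886.34 × 0.01 = $58.86
Total deductions = $346.25 + $574.38 + $218.54 + $364.24 + $58.86 = $1,562.27
Net pay = $8,205.41 − $1,562.27 = $6,643.14

$6,643.14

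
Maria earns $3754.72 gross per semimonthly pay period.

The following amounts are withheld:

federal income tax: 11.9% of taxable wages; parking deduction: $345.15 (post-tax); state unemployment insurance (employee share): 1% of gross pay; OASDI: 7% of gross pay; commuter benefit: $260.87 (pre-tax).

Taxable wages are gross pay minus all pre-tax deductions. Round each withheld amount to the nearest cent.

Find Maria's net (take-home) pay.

$2432.55

Commuter benefit: $260.87
Taxable wages = $3754.72 − $260.87 = $3493.85
Federal income tax: $3493.85 × 0.119 = $415.77
State unemployment insurance (employee share): $3754.72 × 0.01 = $37.55
OASDI: $3754.72 × 0.07 = $262.83
Parking deduction: $345.15
Total deductions = $260.87 + $415.77 + $37.55 + $262.83 + $345.15 = $1322.17
Net pay = $3754.72 − $1322.17 = $2432.55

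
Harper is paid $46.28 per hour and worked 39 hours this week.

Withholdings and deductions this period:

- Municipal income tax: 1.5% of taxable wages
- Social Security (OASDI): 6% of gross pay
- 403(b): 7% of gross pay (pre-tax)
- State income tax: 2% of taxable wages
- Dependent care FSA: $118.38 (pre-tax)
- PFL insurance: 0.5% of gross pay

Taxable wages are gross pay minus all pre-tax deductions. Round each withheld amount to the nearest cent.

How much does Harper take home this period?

Gross pay: 39 × $46.28 = $1,804.92
403(b): $1,804.92 × 0.07 = $126.34
Dependent care FSA: $118.38
Pre-tax total = $126.34 + $118.38 = $244.72
Taxable wages = $1,804.92 − $244.72 = $1,560.20
Municipal income tax: $1,560.20 × 0.015 = $23.40
State income tax: $1,560.20 × 0.02 = $31.20
Social Security (OASDI): $1,804.92 × 0.06 = $108.30
PFL insurance: $1,804.92 × 0.005 = $9.02
Total deductions = $126.34 + $118.38 + $23.40 + $31.20 + $108.30 + $9.02 = $416.64
Net pay = $1,804.92 − $416.64 = $1,388.28

$1,388.28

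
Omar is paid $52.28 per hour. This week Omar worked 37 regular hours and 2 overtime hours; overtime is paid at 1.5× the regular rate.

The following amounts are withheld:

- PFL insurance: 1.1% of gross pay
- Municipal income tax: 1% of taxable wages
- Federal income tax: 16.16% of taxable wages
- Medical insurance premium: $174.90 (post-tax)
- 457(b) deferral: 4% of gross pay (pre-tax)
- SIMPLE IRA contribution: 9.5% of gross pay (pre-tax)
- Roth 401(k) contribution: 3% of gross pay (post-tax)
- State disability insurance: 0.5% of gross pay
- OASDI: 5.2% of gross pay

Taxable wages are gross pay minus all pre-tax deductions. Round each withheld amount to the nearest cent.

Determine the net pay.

$1,118.64

Regular pay: 37 × $52.28 = $1,934.36
Overtime pay: 2 × $52.28 × 1.5 = $156.84
Gross pay = $1,934.36 + $156.84 = $2,091.20
457(b) deferral: $2,091.20 × 0.04 = $83.65
SIMPLE IRA contribution: $2,091.20 × 0.095 = $198.66
Pre-tax total = $83.65 + $198.66 = $282.31
Taxable wages = $2,091.20 − $282.31 = $1,808.89
Federal income tax: $1,808.89 × 0.1616 = $292.32
Municipal income tax: $1,808.89 × 0.01 = $18.09
State disability insurance: $2,091.20 × 0.005 = $10.46
PFL insurance: $2,091.20 × 0.011 = $23.00
OASDI: $2,091.20 × 0.052 = $108.74
Medical insurance premium: $174.90
Roth 401(k) contribution: $2,091.20 × 0.03 = $62.74
Total deductions = $83.65 + $198.66 + $292.32 + $18.09 + $10.46 + $23.00 + $108.74 + $174.90 + $62.74 = $972.56
Net pay = $2,091.20 − $972.56 = $1,118.64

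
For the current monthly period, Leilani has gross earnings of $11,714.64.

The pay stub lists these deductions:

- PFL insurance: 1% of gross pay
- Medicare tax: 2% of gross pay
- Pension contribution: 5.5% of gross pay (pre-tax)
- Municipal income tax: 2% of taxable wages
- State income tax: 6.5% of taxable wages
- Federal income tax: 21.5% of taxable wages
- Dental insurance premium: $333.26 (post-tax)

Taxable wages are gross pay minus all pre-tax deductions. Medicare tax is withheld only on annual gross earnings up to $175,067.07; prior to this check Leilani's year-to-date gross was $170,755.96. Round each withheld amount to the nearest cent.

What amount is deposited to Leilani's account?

$7,212.60

Pension contribution: $11,714.64 × 0.055 = $644.31
Taxable wages = $11,714.64 − $644.31 = $11,070.33
Federal income tax: $11,070.33 × 0.215 = $2,380.12
Municipal income tax: $11,070.33 × 0.02 = $221.41
State income tax: $11,070.33 × 0.065 = $719.57
PFL insurance: $11,714.64 × 0.01 = $117.15
Medicare tax: only $175,067.07 − $170,755.96 = $4,311.11 of this check is subject → $4,311.11 × 0.02 = $86.22
Dental insurance premium: $333.26
Total deductions = $644.31 + $2,380.12 + $221.41 + $719.57 + $117.15 + $86.22 + $333.26 = $4,502.04
Net pay = $11,714.64 − $4,502.04 = $7,212.60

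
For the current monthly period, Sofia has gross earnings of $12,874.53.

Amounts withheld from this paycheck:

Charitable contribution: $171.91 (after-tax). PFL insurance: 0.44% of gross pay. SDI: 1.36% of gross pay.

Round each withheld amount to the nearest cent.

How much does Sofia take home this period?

$12,470.88

PFL insurance: $12,874.53 × 0.0044 = $56.65
SDI: $12,874.53 × 0.0136 = $175.09
Charitable contribution: $171.91
Total deductions = $56.65 + $175.09 + $171.91 = $403.65
Net pay = $12,874.53 − $403.65 = $12,470.88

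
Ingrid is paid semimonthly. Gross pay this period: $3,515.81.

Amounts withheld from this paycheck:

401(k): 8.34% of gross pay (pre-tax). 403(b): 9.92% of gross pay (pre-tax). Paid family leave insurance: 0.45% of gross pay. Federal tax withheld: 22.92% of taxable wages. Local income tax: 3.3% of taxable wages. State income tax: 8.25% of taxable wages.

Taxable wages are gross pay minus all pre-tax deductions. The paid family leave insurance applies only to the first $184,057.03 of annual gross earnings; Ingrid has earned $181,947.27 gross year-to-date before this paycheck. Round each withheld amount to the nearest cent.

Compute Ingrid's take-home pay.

$1,873.72

401(k): $3,515.81 × 0.0834 = $293.22
403(b): $3,515.81 × 0.0992 = $348.77
Pre-tax total = $293.22 + $348.77 = $641.99
Taxable wages = $3,515.81 − $641.99 = $2,873.82
State income tax: $2,873.82 × 0.0825 = $237.09
Local income tax: $2,873.82 × 0.033 = $94.84
Federal tax withheld: $2,873.82 × 0.2292 = $658.68
Paid family leave insurance: only $184,057.03 − $181,947.27 = $2,109.76 of this check is subject → $2,109.76 × 0.0045 = $9.49
Total deductions = $293.22 + $348.77 + $237.09 + $94.84 + $658.68 + $9.49 = $1,642.09
Net pay = $3,515.81 − $1,642.09 = $1,873.72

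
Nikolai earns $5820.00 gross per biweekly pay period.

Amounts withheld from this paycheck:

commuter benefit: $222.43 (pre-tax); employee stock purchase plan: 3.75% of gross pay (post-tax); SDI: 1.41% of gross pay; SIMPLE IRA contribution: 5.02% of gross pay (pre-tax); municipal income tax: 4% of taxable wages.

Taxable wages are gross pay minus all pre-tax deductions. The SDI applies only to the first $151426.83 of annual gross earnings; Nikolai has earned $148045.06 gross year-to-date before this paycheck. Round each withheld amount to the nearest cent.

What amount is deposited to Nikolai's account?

SIMPLE IRA contribution: $5820.00 × 0.0502 = $292.16
Commuter benefit: $222.43
Pre-tax total = $292.16 + $222.43 = $514.59
Taxable wages = $5820.00 − $514.59 = $5305.41
Municipal income tax: $5305.41 × 0.04 = $212.22
SDI: only $151426.83 − $148045.06 = $3381.77 of this check is subject → $3381.77 × 0.0141 = $47.68
Employee stock purchase plan: $5820.00 × 0.0375 = $218.25
Total deductions = $292.16 + $222.43 + $212.22 + $47.68 + $218.25 = $992.74
Net pay = $5820.00 − $992.74 = $4827.26

$4827.26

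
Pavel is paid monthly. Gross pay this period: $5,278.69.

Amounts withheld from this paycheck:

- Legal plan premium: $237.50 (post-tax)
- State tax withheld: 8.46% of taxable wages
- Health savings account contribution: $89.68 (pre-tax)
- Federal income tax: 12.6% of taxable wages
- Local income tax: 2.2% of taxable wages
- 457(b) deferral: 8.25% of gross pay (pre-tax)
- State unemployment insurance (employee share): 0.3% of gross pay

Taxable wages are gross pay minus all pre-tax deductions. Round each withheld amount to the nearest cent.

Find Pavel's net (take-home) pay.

$3,394.51

457(b) deferral: $5,278.69 × 0.0825 = $435.49
Health savings account contribution: $89.68
Pre-tax total = $435.49 + $89.68 = $525.17
Taxable wages = $5,278.69 − $525.17 = $4,753.52
State tax withheld: $4,753.52 × 0.0846 = $402.15
Local income tax: $4,753.52 × 0.022 = $104.58
Federal income tax: $4,753.52 × 0.126 = $598.94
State unemployment insurance (employee share): $5,278.69 × 0.003 = $15.84
Legal plan premium: $237.50
Total deductions = $435.49 + $89.68 + $402.15 + $104.58 + $598.94 + $15.84 + $237.50 = $1,884.18
Net pay = $5,278.69 − $1,884.18 = $3,394.51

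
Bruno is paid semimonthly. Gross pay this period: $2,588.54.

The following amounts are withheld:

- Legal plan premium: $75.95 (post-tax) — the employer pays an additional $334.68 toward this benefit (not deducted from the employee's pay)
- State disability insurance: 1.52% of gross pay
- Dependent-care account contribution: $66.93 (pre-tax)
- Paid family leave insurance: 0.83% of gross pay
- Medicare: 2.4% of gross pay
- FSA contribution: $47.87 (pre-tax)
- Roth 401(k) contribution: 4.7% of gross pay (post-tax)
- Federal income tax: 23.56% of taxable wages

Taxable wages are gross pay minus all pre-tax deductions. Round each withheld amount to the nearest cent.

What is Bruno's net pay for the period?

Dependent-care account contribution: $66.93
FSA contribution: $47.87
Pre-tax total = $66.93 + $47.87 = $114.80
Taxable wages = $2,588.54 − $114.80 = $2,473.74
Federal income tax: $2,473.74 × 0.2356 = $582.81
Medicare: $2,588.54 × 0.024 = $62.12
State disability insurance: $2,588.54 × 0.0152 = $39.35
Paid family leave insurance: $2,588.54 × 0.0083 = $21.48
Legal plan premium: $75.95
Roth 401(k) contribution: $2,588.54 × 0.047 = $121.66
(Employer's $334.68 toward legal plan premium is not withheld from the employee.)
Total deductions = $66.93 + $47.87 + $582.81 + $62.12 + $39.35 + $21.48 + $75.95 + $121.66 = $1,018.17
Net pay = $2,588.54 − $1,018.17 = $1,570.37

$1,570.37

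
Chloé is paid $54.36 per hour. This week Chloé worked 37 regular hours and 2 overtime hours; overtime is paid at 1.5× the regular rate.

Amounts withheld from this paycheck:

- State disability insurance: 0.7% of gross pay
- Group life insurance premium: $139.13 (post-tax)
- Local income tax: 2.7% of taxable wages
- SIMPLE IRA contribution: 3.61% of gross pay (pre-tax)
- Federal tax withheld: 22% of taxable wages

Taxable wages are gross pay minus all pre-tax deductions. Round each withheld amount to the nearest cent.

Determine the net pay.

$1,423.86

Regular pay: 37 × $54.36 = $2,011.32
Overtime pay: 2 × $54.36 × 1.5 = $163.08
Gross pay = $2,011.32 + $163.08 = $2,174.40
SIMPLE IRA contribution: $2,174.40 × 0.0361 = $78.50
Taxable wages = $2,174.40 − $78.50 = $2,095.90
Federal tax withheld: $2,095.90 × 0.22 = $461.10
Local income tax: $2,095.90 × 0.027 = $56.59
State disability insurance: $2,174.40 × 0.007 = $15.22
Group life insurance premium: $139.13
Total deductions = $78.50 + $461.10 + $56.59 + $15.22 + $139.13 = $750.54
Net pay = $2,174.40 − $750.54 = $1,423.86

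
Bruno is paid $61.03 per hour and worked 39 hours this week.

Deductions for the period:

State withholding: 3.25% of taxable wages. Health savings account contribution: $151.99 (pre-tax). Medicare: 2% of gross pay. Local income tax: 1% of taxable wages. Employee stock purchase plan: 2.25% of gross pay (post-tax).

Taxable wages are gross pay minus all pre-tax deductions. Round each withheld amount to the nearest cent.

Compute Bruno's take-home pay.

Gross pay: 39 × $61.03 = $2,380.17
Health savings account contribution: $151.99
Taxable wages = $2,380.17 − $151.99 = $2,228.18
State withholding: $2,228.18 × 0.0325 = $72.42
Local income tax: $2,228.18 × 0.01 = $22.28
Medicare: $2,380.17 × 0.02 = $47.60
Employee stock purchase plan: $2,380.17 × 0.0225 = $53.55
Total deductions = $151.99 + $72.42 + $22.28 + $47.60 + $53.55 = $347.84
Net pay = $2,380.17 − $347.84 = $2,032.33

$2,032.33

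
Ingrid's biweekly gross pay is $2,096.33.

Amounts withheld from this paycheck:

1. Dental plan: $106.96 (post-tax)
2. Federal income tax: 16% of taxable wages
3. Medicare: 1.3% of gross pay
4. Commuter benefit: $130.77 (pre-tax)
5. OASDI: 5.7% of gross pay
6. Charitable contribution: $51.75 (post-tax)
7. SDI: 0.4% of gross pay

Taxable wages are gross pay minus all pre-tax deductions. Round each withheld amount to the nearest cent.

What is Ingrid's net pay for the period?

$1,337.23

Commuter benefit: $130.77
Taxable wages = $2,096.33 − $130.77 = $1,965.56
Federal income tax: $1,965.56 × 0.16 = $314.49
Medicare: $2,096.33 × 0.013 = $27.25
OASDI: $2,096.33 × 0.057 = $119.49
SDI: $2,096.33 × 0.004 = $8.39
Dental plan: $106.96
Charitable contribution: $51.75
Total deductions = $130.77 + $314.49 + $27.25 + $119.49 + $8.39 + $106.96 + $51.75 = $759.10
Net pay = $2,096.33 − $759.10 = $1,337.23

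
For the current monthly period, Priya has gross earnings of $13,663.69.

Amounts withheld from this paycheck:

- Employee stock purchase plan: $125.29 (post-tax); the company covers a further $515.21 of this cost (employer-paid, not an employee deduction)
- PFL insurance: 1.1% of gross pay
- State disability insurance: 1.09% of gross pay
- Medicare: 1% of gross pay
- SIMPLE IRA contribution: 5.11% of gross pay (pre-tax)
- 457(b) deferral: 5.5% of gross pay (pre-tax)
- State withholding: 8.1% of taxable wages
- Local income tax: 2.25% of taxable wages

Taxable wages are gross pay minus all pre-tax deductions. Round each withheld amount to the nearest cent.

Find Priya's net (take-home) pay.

$10,388.68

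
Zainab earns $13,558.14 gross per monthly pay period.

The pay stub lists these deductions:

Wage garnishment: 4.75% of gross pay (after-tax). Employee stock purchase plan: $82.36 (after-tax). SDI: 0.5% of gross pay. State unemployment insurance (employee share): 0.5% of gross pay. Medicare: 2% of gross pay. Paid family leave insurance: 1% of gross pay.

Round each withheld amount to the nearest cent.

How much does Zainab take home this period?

$12,289.45

State unemployment insurance (employee share): $13,558.14 × 0.005 = $67.79
Medicare: $13,558.14 × 0.02 = $271.16
SDI: $13,558.14 × 0.005 = $67.79
Paid family leave insurance: $13,558.14 × 0.01 = $135.58
Employee stock purchase plan: $82.36
Wage garnishment: $13,558.14 × 0.0475 = $644.01
Total deductions = $67.79 + $271.16 + $67.79 + $135.58 + $82.36 + $644.01 = $1,268.69
Net pay = $13,558.14 − $1,268.69 = $12,289.45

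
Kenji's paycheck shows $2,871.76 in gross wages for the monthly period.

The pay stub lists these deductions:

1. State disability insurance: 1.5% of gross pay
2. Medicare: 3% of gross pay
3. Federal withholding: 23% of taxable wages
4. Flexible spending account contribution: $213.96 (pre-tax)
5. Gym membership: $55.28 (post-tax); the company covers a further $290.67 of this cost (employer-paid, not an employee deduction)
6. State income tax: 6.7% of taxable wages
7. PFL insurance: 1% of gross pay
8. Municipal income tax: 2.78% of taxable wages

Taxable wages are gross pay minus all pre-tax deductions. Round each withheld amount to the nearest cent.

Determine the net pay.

$1,581.32

Flexible spending account contribution: $213.96
Taxable wages = $2,871.76 − $213.96 = $2,657.80
Municipal income tax: $2,657.80 × 0.0278 = $73.89
State income tax: $2,657.80 × 0.067 = $178.07
Federal withholding: $2,657.80 × 0.23 = $611.29
State disability insurance: $2,871.76 × 0.015 = $43.08
PFL insurance: $2,871.76 × 0.01 = $28.72
Medicare: $2,871.76 × 0.03 = $86.15
Gym membership: $55.28
(Employer's $290.67 toward gym membership is not withheld from the employee.)
Total deductions = $213.96 + $73.89 + $178.07 + $611.29 + $43.08 + $28.72 + $86.15 + $55.28 = $1,290.44
Net pay = $2,871.76 − $1,290.44 = $1,581.32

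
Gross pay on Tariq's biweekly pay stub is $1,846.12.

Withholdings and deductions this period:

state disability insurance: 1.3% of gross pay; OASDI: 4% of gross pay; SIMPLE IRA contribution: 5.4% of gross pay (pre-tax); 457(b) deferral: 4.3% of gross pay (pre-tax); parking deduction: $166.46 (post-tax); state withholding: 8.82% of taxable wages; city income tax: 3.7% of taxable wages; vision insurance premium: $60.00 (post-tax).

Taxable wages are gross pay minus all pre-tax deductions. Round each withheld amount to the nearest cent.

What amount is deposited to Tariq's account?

SIMPLE IRA contribution: $1,846.12 × 0.054 = $99.69
457(b) deferral: $1,846.12 × 0.043 = $79.38
Pre-tax total = $99.69 + $79.38 = $179.07
Taxable wages = $1,846.12 − $179.07 = $1,667.05
State withholding: $1,667.05 × 0.0882 = $147.03
City income tax: $1,667.05 × 0.037 = $61.68
OASDI: $1,846.12 × 0.04 = $73.84
State disability insurance: $1,846.12 × 0.013 = $24.00
Vision insurance premium: $60.00
Parking deduction: $166.46
Total deductions = $99.69 + $79.38 + $147.03 + $61.68 + $73.84 + $24.00 + $60.00 + $166.46 = $712.08
Net pay = $1,846.12 − $712.08 = $1,134.04

$1,134.04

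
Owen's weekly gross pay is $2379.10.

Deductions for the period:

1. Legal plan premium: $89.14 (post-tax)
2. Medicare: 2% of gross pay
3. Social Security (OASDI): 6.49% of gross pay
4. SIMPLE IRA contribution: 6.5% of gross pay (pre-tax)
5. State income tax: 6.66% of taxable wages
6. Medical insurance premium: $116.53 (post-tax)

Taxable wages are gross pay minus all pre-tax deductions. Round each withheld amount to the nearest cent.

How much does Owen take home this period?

$1668.66

SIMPLE IRA contribution: $2379.10 × 0.065 = $154.64
Taxable wages = $2379.10 − $154.64 = $2224.46
State income tax: $2224.46 × 0.0666 = $148.15
Social Security (OASDI): $2379.10 × 0.0649 = $154.40
Medicare: $2379.10 × 0.02 = $47.58
Medical insurance premium: $116.53
Legal plan premium: $89.14
Total deductions = $154.64 + $148.15 + $154.40 + $47.58 + $116.53 + $89.14 = $710.44
Net pay = $2379.10 − $710.44 = $1668.66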